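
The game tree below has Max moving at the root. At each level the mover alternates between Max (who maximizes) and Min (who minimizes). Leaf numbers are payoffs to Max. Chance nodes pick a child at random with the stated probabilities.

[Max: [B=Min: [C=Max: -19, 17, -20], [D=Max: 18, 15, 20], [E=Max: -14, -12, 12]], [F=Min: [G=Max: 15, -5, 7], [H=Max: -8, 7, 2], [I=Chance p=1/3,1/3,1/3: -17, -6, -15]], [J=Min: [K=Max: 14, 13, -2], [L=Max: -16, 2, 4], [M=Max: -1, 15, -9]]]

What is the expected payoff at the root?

12

C (Max): max(-19, 17, -20) = 17
D (Max): max(18, 15, 20) = 20
E (Max): max(-14, -12, 12) = 12
B (Min): min(17, 20, 12) = 12
G (Max): max(15, -5, 7) = 15
H (Max): max(-8, 7, 2) = 7
I (Chance): 1/3·-17 + 1/3·-6 + 1/3·-15 = -12.67
F (Min): min(15, 7, -12.67) = -12.67
K (Max): max(14, 13, -2) = 14
L (Max): max(-16, 2, 4) = 4
M (Max): max(-1, 15, -9) = 15
J (Min): min(14, 4, 15) = 4
Root (Max): max(12, -12.67, 4) = 12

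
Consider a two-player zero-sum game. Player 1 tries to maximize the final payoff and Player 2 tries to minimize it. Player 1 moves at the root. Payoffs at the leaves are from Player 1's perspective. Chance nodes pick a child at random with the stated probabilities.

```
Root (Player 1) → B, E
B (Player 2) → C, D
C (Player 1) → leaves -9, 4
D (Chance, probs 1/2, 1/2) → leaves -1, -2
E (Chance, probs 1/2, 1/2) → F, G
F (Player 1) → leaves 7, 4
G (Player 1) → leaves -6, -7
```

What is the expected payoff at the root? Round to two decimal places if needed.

C (Player 1): max(-9, 4) = 4
D (Chance): 1/2·-1 + 1/2·-2 = -1.5
B (Player 2): min(4, -1.5) = -1.5
F (Player 1): max(7, 4) = 7
G (Player 1): max(-6, -7) = -6
E (Chance): 1/2·7 + 1/2·-6 = 0.5
Root (Player 1): max(-1.5, 0.5) = 0.5

0.5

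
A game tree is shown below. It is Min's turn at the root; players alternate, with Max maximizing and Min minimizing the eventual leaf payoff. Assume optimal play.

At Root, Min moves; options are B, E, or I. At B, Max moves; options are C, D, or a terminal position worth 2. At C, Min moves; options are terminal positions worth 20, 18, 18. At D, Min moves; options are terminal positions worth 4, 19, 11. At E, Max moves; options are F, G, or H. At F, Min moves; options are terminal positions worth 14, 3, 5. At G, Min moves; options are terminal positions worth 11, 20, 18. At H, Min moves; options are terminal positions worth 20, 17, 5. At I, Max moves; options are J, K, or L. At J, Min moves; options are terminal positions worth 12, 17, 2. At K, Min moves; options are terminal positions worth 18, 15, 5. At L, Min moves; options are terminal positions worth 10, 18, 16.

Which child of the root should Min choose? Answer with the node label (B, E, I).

C (Min): min(20, 18, 18) = 18
D (Min): min(4, 19, 11) = 4
B (Max): max(18, 4, 2) = 18
F (Min): min(14, 3, 5) = 3
G (Min): min(11, 20, 18) = 11
H (Min): min(20, 17, 5) = 5
E (Max): max(3, 11, 5) = 11
J (Min): min(12, 17, 2) = 2
K (Min): min(18, 15, 5) = 5
L (Min): min(10, 18, 16) = 10
I (Max): max(2, 5, 10) = 10
Root (Min): min(18, 11, 10) = 10
Min picks the child with the lowest value: I (value 10).

I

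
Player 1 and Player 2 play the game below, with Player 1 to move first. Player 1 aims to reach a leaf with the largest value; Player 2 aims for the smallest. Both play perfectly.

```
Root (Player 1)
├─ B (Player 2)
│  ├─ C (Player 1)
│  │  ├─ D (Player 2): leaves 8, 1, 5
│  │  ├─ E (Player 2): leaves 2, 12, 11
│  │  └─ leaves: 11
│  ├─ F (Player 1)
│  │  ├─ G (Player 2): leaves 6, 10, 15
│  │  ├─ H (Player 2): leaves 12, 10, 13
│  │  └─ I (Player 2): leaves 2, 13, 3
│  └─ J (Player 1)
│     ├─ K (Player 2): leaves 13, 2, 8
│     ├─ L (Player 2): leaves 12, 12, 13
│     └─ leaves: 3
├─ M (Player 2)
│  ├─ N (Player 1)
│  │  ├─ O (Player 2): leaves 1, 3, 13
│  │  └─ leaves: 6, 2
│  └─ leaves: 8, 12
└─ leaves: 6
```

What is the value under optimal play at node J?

K: min(13, 2, 8) = 2
L: min(12, 12, 13) = 12
J: max(2, 12, 3) = 12

12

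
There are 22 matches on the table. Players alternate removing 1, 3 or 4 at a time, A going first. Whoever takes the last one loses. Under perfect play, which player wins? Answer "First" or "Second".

Second

Mark each pile size as W (mover wins) or L (mover loses):
i:   0  1  2  3  4  5  6  7  8  9 10 11 12 13 14 15 16 17 18 19 20 21 22
     W  L  W  L  W  W  W  W  L  W  L  W  W  W  W  L  W  L  W  W  W  W  L
Position 22 is L, so the second player wins.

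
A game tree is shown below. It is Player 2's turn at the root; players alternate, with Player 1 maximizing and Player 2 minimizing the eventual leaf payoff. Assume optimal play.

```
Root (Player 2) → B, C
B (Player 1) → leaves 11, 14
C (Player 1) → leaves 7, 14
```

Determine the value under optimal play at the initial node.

B (Player 1): max(11, 14) = 14
C (Player 1): max(7, 14) = 14
Root (Player 2): min(14, 14) = 14

14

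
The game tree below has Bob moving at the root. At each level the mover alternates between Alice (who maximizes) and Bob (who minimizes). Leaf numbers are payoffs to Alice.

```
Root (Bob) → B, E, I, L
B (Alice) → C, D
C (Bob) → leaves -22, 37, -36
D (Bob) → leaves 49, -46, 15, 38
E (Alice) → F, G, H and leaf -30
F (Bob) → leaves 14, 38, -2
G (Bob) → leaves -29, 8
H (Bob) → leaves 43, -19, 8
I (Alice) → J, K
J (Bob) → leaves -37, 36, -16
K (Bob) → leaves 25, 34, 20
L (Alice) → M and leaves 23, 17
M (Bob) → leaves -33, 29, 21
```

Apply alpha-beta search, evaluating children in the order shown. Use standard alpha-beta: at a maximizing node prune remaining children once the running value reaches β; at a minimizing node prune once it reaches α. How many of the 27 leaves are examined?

C [α=-∞,β=+∞]: v=-36
D [α=-36,β=+∞]: v=-46 after child 2 ≤ α → α-cutoff, skip 2
B [α=-∞,β=+∞]: v=-36
F [α=-∞,β=-36]: v=-2
E [α=-∞,β=-36]: v=-2 after child 1 ≥ β → β-cutoff, skip 3
J [α=-∞,β=-36]: v=-37
K [α=-37,β=-36]: v=20
I [α=-∞,β=-36]: v=20
M [α=-∞,β=-36]: v=-33
L [α=-∞,β=-36]: v=-33 after child 1 ≥ β → β-cutoff, skip 2
Root [α=-∞,β=+∞]: v=-36
Leaves evaluated: 17 of 27.

17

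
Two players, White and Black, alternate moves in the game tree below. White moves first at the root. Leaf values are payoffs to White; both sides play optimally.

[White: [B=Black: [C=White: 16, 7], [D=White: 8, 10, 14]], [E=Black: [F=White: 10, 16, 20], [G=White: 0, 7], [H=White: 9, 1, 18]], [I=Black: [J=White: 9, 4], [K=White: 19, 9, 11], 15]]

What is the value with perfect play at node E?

F: max(10, 16, 20) = 20
G: max(0, 7) = 7
H: max(9, 1, 18) = 18
E: min(20, 7, 18) = 7

7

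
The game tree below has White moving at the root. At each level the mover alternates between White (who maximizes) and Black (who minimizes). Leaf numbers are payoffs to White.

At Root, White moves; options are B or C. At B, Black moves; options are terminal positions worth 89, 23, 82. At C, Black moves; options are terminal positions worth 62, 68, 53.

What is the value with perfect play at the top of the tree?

53

B (Black): min(89, 23, 82) = 23
C (Black): min(62, 68, 53) = 53
Root (White): max(23, 53) = 53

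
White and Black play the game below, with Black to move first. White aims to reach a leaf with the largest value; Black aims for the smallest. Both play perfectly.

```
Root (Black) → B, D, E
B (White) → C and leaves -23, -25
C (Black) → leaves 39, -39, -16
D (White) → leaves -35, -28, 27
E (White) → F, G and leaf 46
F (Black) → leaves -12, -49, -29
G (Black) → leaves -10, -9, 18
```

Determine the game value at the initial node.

-23

C (Black): min(39, -39, -16) = -39
B (White): max(-39, -23, -25) = -23
D (White): max(-35, -28, 27) = 27
F (Black): min(-12, -49, -29) = -49
G (Black): min(-10, -9, 18) = -10
E (White): max(-49, -10, 46) = 46
Root (Black): min(-23, 27, 46) = -23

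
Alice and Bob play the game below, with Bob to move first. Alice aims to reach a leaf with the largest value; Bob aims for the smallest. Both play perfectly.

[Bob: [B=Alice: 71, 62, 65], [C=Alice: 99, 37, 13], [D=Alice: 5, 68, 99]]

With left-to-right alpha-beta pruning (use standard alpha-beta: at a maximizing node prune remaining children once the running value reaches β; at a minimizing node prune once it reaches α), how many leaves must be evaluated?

B [α=-∞,β=+∞]: v=71
C [α=-∞,β=71]: v=99 after child 1 ≥ β → β-cutoff, skip 2
D [α=-∞,β=71]: v=99
Root [α=-∞,β=+∞]: v=71
Leaves evaluated: 7 of 9.

7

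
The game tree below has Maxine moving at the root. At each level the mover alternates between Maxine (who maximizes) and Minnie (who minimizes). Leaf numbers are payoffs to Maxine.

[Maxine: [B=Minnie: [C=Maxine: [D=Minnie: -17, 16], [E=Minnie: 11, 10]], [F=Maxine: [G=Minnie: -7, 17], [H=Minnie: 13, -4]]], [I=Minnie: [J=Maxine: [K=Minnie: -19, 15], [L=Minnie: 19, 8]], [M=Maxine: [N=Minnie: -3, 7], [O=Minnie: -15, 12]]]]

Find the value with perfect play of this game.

-3

D (Minnie): min(-17, 16) = -17
E (Minnie): min(11, 10) = 10
C (Maxine): max(-17, 10) = 10
G (Minnie): min(-7, 17) = -7
H (Minnie): min(13, -4) = -4
F (Maxine): max(-7, -4) = -4
B (Minnie): min(10, -4) = -4
K (Minnie): min(-19, 15) = -19
L (Minnie): min(19, 8) = 8
J (Maxine): max(-19, 8) = 8
N (Minnie): min(-3, 7) = -3
O (Minnie): min(-15, 12) = -15
M (Maxine): max(-3, -15) = -3
I (Minnie): min(8, -3) = -3
Root (Maxine): max(-4, -3) = -3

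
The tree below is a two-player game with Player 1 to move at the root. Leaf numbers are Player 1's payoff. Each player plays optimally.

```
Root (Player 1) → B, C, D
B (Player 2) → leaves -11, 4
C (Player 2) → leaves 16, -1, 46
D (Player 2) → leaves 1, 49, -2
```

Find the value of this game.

B (Player 2): min(-11, 4) = -11
C (Player 2): min(16, -1, 46) = -1
D (Player 2): min(1, 49, -2) = -2
Root (Player 1): max(-11, -1, -2) = -1

-1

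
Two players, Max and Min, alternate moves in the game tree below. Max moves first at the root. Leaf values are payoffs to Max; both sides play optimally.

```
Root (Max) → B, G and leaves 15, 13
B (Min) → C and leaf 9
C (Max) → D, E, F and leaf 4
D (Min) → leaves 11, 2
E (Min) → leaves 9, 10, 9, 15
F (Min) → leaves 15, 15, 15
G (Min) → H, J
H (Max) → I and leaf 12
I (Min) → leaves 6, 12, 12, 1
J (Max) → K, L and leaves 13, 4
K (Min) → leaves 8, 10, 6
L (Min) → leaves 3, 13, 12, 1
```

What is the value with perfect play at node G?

I: min(6, 12, 12, 1) = 1
H: max(1, 12) = 12
K: min(8, 10, 6) = 6
L: min(3, 13, 12, 1) = 1
J: max(6, 1, 13, 4) = 13
G: min(12, 13) = 12

12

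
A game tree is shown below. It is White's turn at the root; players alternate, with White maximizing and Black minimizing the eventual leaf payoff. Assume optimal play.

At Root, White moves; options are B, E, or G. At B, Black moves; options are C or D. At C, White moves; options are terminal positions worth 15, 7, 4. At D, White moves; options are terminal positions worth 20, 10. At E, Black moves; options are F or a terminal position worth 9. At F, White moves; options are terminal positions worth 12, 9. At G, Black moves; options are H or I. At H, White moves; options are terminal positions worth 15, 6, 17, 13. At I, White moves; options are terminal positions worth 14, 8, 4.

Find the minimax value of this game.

15

C (White): max(15, 7, 4) = 15
D (White): max(20, 10) = 20
B (Black): min(15, 20) = 15
F (White): max(12, 9) = 12
E (Black): min(12, 9) = 9
H (White): max(15, 6, 17, 13) = 17
I (White): max(14, 8, 4) = 14
G (Black): min(17, 14) = 14
Root (White): max(15, 9, 14) = 15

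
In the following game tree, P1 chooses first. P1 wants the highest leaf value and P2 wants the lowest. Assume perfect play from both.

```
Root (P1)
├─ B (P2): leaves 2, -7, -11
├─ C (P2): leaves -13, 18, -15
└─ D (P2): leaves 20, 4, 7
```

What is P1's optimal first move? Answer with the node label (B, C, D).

D

B (P2): min(2, -7, -11) = -11
C (P2): min(-13, 18, -15) = -15
D (P2): min(20, 4, 7) = 4
Root (P1): max(-11, -15, 4) = 4
P1 picks the child with the highest value: D (value 4).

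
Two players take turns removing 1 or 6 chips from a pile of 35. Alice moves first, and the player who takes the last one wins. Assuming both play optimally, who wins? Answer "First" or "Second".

Second

W/L table (W = player to move can force a win):
i:   0  1  2  3  4  5  6  7  8  9 10 11 12 13 14 15 16 17 18 19 20 21 22 23 24 25 26 27 28 29 30 31 32 33 34 35
     L  W  L  W  L  W  W  L  W  L  W  L  W  W  L  W  L  W  L  W  W  L  W  L  W  L  W  W  L  W  L  W  L  W  W  L
Position 35 is L, so the second player wins.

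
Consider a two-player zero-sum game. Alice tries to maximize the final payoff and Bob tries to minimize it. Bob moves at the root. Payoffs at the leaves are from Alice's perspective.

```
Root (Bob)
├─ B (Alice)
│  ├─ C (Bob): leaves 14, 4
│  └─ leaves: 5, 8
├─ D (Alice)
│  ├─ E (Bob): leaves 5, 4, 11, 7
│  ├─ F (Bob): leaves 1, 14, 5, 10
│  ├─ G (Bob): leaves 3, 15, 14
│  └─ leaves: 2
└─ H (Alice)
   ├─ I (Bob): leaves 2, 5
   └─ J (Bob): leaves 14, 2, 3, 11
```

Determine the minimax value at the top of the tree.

2

C (Bob): min(14, 4) = 4
B (Alice): max(4, 5, 8) = 8
E (Bob): min(5, 4, 11, 7) = 4
F (Bob): min(1, 14, 5, 10) = 1
G (Bob): min(3, 15, 14) = 3
D (Alice): max(4, 1, 3, 2) = 4
I (Bob): min(2, 5) = 2
J (Bob): min(14, 2, 3, 11) = 2
H (Alice): max(2, 2) = 2
Root (Bob): min(8, 4, 2) = 2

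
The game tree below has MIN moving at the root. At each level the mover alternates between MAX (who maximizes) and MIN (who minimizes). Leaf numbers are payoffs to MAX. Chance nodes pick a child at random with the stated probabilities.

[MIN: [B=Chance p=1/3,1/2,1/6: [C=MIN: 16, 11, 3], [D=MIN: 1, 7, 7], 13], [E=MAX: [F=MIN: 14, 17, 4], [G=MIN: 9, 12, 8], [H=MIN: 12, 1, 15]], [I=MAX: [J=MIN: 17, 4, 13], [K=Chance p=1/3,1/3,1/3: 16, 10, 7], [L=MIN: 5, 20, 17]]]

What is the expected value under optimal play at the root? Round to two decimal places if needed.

3.67

C (MIN): min(16, 11, 3) = 3
D (MIN): min(1, 7, 7) = 1
B (Chance): 1/3·3 + 1/2·1 + 1/6·13 = 3.67
F (MIN): min(14, 17, 4) = 4
G (MIN): min(9, 12, 8) = 8
H (MIN): min(12, 1, 15) = 1
E (MAX): max(4, 8, 1) = 8
J (MIN): min(17, 4, 13) = 4
K (Chance): 1/3·16 + 1/3·10 + 1/3·7 = 11
L (MIN): min(5, 20, 17) = 5
I (MAX): max(4, 11, 5) = 11
Root (MIN): min(3.67, 8, 11) = 3.67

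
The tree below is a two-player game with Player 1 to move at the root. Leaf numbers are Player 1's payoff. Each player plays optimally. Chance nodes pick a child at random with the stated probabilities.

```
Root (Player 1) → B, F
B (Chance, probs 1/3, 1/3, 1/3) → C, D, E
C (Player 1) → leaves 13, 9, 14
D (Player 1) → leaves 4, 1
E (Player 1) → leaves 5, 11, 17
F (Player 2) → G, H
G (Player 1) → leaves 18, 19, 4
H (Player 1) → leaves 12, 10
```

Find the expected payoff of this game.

C (Player 1): max(13, 9, 14) = 14
D (Player 1): max(4, 1) = 4
E (Player 1): max(5, 11, 17) = 17
B (Chance): 1/3·14 + 1/3·4 + 1/3·17 = 11.67
G (Player 1): max(18, 19, 4) = 19
H (Player 1): max(12, 10) = 12
F (Player 2): min(19, 12) = 12
Root (Player 1): max(11.67, 12) = 12

12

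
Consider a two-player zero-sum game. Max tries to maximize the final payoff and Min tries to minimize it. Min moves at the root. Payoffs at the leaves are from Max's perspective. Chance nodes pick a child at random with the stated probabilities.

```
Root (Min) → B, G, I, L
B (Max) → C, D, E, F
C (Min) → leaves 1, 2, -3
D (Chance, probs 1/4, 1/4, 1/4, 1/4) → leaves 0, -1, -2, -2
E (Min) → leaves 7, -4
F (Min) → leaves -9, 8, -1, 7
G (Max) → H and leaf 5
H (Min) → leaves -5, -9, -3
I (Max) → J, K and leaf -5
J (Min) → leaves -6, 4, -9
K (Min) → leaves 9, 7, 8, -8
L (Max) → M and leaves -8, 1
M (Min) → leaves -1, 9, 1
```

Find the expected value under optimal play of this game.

-5

C (Min): min(1, 2, -3) = -3
D (Chance): 1/4·0 + 1/4·-1 + 1/4·-2 + 1/4·-2 = -1.25
E (Min): min(7, -4) = -4
F (Min): min(-9, 8, -1, 7) = -9
B (Max): max(-3, -1.25, -4, -9) = -1.25
H (Min): min(-5, -9, -3) = -9
G (Max): max(-9, 5) = 5
J (Min): min(-6, 4, -9) = -9
K (Min): min(9, 7, 8, -8) = -8
I (Max): max(-9, -8, -5) = -5
M (Min): min(-1, 9, 1) = -1
L (Max): max(-1, -8, 1) = 1
Root (Min): min(-1.25, 5, -5, 1) = -5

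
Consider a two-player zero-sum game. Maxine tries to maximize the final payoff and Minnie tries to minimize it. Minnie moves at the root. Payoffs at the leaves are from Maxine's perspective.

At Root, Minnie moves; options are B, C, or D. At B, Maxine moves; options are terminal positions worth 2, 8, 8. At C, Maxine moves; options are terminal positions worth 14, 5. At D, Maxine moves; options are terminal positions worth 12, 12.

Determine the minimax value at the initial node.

B (Maxine): max(2, 8, 8) = 8
C (Maxine): max(14, 5) = 14
D (Maxine): max(12, 12) = 12
Root (Minnie): min(8, 14, 12) = 8

8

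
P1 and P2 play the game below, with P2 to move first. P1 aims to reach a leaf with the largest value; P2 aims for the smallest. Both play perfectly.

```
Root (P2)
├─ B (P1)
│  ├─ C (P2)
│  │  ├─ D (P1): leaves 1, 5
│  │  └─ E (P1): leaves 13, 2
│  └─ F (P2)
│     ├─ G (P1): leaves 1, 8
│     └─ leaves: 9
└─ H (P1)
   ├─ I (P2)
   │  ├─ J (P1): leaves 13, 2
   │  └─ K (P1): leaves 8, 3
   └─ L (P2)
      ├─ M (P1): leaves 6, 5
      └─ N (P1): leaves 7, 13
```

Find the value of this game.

D (P1): max(1, 5) = 5
E (P1): max(13, 2) = 13
C (P2): min(5, 13) = 5
G (P1): max(1, 8) = 8
F (P2): min(8, 9) = 8
B (P1): max(5, 8) = 8
J (P1): max(13, 2) = 13
K (P1): max(8, 3) = 8
I (P2): min(13, 8) = 8
M (P1): max(6, 5) = 6
N (P1): max(7, 13) = 13
L (P2): min(6, 13) = 6
H (P1): max(8, 6) = 8
Root (P2): min(8, 8) = 8

8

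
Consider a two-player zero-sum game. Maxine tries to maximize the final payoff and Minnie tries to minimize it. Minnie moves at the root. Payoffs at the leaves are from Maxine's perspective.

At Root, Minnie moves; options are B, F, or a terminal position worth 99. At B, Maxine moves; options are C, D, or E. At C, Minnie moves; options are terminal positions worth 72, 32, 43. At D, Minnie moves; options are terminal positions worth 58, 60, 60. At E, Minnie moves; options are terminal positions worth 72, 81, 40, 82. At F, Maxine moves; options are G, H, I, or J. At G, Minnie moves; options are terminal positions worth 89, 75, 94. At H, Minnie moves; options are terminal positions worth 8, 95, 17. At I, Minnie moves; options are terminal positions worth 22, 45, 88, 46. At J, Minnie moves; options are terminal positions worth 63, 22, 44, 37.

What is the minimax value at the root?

C (Minnie): min(72, 32, 43) = 32
D (Minnie): min(58, 60, 60) = 58
E (Minnie): min(72, 81, 40, 82) = 40
B (Maxine): max(32, 58, 40) = 58
G (Minnie): min(89, 75, 94) = 75
H (Minnie): min(8, 95, 17) = 8
I (Minnie): min(22, 45, 88, 46) = 22
J (Minnie): min(63, 22, 44, 37) = 22
F (Maxine): max(75, 8, 22, 22) = 75
Root (Minnie): min(58, 75, 99) = 58

58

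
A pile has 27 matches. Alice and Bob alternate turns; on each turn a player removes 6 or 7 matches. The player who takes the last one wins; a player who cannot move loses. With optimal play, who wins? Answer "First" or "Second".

i:   0  1  2  3  4  5  6  7  8  9 10 11 12 13 14 15 16 17 18 19 20 21 22 23 24 25 26 27
     L  L  L  L  L  L  W  W  W  W  W  W  W  L  L  L  L  L  L  W  W  W  W  W  W  W  L  L
Position 27 is L, so the second player wins.

Second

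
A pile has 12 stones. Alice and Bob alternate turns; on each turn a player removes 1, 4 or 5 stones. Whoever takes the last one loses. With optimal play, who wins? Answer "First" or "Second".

First

W/L table (W = player to move can force a win):
i:   0  1  2  3  4  5  6  7  8  9 10 11 12
     W  L  W  L  W  W  W  W  W  L  W  L  W
Position 12 is W, so the first player wins.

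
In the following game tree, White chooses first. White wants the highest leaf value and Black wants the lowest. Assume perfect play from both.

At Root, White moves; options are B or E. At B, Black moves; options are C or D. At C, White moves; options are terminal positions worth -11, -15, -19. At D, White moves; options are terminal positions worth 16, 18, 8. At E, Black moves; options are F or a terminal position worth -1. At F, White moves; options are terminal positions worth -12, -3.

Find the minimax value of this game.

-3

C (White): max(-11, -15, -19) = -11
D (White): max(16, 18, 8) = 18
B (Black): min(-11, 18) = -11
F (White): max(-12, -3) = -3
E (Black): min(-3, -1) = -3
Root (White): max(-11, -3) = -3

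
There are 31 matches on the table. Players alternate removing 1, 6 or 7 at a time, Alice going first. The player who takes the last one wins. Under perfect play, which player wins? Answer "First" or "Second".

i:   0  1  2  3  4  5  6  7  8  9 10 11 12 13 14 15 16 17 18 19 20 21 22 23 24 25 26 27 28 29 30 31
     L  W  L  W  L  W  W  W  W  W  W  W  L  W  L  W  L  W  W  W  W  W  W  W  L  W  L  W  L  W  W  W
Position 31 is W, so the first player wins.

First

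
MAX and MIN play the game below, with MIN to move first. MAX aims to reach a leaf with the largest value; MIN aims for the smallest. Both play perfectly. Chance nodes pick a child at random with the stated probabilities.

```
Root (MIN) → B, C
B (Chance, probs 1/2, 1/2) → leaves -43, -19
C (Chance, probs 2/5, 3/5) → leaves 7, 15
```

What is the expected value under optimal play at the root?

-31

B (Chance): 1/2·-43 + 1/2·-19 = -31
C (Chance): 2/5·7 + 3/5·15 = 11.8
Root (MIN): min(-31, 11.8) = -31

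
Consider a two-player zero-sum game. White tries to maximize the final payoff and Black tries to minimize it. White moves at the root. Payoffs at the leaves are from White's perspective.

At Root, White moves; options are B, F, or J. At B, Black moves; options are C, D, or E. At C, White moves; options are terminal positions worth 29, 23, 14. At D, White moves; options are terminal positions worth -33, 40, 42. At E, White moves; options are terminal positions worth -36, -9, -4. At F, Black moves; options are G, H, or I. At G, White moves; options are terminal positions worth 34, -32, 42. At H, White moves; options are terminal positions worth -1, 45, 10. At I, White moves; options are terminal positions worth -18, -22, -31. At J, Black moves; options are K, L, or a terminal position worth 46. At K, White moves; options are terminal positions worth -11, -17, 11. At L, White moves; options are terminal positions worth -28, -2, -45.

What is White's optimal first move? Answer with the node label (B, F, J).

C (White): max(29, 23, 14) = 29
D (White): max(-33, 40, 42) = 42
E (White): max(-36, -9, -4) = -4
B (Black): min(29, 42, -4) = -4
G (White): max(34, -32, 42) = 42
H (White): max(-1, 45, 10) = 45
I (White): max(-18, -22, -31) = -18
F (Black): min(42, 45, -18) = -18
K (White): max(-11, -17, 11) = 11
L (White): max(-28, -2, -45) = -2
J (Black): min(11, -2, 46) = -2
Root (White): max(-4, -18, -2) = -2
White picks the child with the highest value: J (value -2).

J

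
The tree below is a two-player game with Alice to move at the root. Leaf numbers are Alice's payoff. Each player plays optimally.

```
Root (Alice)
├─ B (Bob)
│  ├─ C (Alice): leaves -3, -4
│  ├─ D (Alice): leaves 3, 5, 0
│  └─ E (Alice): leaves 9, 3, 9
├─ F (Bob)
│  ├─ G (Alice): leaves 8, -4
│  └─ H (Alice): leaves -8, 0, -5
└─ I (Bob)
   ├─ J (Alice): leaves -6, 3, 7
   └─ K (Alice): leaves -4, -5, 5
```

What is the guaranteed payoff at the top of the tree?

C (Alice): max(-3, -4) = -3
D (Alice): max(3, 5, 0) = 5
E (Alice): max(9, 3, 9) = 9
B (Bob): min(-3, 5, 9) = -3
G (Alice): max(8, -4) = 8
H (Alice): max(-8, 0, -5) = 0
F (Bob): min(8, 0) = 0
J (Alice): max(-6, 3, 7) = 7
K (Alice): max(-4, -5, 5) = 5
I (Bob): min(7, 5) = 5
Root (Alice): max(-3, 0, 5) = 5

5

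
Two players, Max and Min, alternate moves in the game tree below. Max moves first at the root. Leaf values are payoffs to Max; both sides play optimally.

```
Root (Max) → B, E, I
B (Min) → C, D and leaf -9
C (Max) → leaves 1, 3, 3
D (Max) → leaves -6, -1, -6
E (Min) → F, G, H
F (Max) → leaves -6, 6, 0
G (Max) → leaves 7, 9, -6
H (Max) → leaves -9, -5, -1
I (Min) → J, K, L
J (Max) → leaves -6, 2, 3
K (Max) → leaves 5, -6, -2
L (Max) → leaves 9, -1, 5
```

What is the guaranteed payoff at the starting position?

C (Max): max(1, 3, 3) = 3
D (Max): max(-6, -1, -6) = -1
B (Min): min(3, -1, -9) = -9
F (Max): max(-6, 6, 0) = 6
G (Max): max(7, 9, -6) = 9
H (Max): max(-9, -5, -1) = -1
E (Min): min(6, 9, -1) = -1
J (Max): max(-6, 2, 3) = 3
K (Max): max(5, -6, -2) = 5
L (Max): max(9, -1, 5) = 9
I (Min): min(3, 5, 9) = 3
Root (Max): max(-9, -1, 3) = 3

3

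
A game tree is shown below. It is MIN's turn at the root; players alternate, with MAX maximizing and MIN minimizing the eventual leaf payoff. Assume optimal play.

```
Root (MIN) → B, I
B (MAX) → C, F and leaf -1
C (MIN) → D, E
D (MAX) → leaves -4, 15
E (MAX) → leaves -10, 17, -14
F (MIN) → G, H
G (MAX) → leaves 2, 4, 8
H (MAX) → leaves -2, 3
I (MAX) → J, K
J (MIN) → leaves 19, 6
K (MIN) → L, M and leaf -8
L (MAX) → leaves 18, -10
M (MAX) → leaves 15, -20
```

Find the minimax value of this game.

6

D (MAX): max(-4, 15) = 15
E (MAX): max(-10, 17, -14) = 17
C (MIN): min(15, 17) = 15
G (MAX): max(2, 4, 8) = 8
H (MAX): max(-2, 3) = 3
F (MIN): min(8, 3) = 3
B (MAX): max(15, 3, -1) = 15
J (MIN): min(19, 6) = 6
L (MAX): max(18, -10) = 18
M (MAX): max(15, -20) = 15
K (MIN): min(18, 15, -8) = -8
I (MAX): max(6, -8) = 6
Root (MIN): min(15, 6) = 6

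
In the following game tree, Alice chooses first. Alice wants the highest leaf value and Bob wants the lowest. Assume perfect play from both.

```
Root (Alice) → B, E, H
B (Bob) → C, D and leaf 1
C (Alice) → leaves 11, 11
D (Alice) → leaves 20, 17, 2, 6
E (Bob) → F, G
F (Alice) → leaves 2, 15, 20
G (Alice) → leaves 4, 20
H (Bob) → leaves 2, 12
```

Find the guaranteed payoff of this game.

20

C (Alice): max(11, 11) = 11
D (Alice): max(20, 17, 2, 6) = 20
B (Bob): min(11, 20, 1) = 1
F (Alice): max(2, 15, 20) = 20
G (Alice): max(4, 20) = 20
E (Bob): min(20, 20) = 20
H (Bob): min(2, 12) = 2
Root (Alice): max(1, 20, 2) = 20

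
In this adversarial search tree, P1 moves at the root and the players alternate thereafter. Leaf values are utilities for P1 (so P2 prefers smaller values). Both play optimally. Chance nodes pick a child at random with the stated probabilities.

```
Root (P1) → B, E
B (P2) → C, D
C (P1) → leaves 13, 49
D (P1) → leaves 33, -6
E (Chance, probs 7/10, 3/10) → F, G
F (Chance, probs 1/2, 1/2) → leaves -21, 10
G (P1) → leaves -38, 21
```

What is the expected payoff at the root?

C (P1): max(13, 49) = 49
D (P1): max(33, -6) = 33
B (P2): min(49, 33) = 33
F (Chance): 1/2·-21 + 1/2·10 = -5.5
G (P1): max(-38, 21) = 21
E (Chance): 7/10·-5.5 + 3/10·21 = 2.45
Root (P1): max(33, 2.45) = 33

33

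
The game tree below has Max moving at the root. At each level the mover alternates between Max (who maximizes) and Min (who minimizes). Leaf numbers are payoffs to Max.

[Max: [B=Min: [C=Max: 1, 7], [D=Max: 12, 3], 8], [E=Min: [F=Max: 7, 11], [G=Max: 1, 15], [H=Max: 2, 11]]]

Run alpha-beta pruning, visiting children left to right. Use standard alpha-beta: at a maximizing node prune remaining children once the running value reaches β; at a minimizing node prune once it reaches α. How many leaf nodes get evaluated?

10

C [α=-∞,β=+∞]: v=7
D [α=-∞,β=7]: v=12 after child 1 ≥ β → β-cutoff, skip 1
B [α=-∞,β=+∞]: v=7
F [α=7,β=+∞]: v=11
G [α=7,β=11]: v=15
H [α=7,β=11]: v=11
E [α=7,β=+∞]: v=11
Root [α=-∞,β=+∞]: v=11
Leaves evaluated: 10 of 11.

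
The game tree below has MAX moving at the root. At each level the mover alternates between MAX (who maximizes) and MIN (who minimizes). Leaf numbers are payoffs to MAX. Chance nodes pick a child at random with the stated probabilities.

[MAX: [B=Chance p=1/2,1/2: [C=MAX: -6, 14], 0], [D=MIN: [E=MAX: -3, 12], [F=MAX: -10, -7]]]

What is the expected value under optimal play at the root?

C (MAX): max(-6, 14) = 14
B (Chance): 1/2·14 + 1/2·0 = 7
E (MAX): max(-3, 12) = 12
F (MAX): max(-10, -7) = -7
D (MIN): min(12, -7) = -7
Root (MAX): max(7, -7) = 7

7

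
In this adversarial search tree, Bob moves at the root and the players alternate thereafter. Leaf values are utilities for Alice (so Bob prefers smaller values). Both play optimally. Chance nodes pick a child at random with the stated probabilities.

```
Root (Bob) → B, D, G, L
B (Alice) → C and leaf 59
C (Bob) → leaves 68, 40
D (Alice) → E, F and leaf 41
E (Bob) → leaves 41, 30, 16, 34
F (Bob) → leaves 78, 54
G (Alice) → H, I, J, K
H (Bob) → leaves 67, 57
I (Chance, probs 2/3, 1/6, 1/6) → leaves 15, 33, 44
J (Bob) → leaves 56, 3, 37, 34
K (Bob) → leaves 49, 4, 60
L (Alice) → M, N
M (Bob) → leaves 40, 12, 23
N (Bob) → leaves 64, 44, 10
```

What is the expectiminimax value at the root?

12

C (Bob): min(68, 40) = 40
B (Alice): max(40, 59) = 59
E (Bob): min(41, 30, 16, 34) = 16
F (Bob): min(78, 54) = 54
D (Alice): max(16, 54, 41) = 54
H (Bob): min(67, 57) = 57
I (Chance): 2/3·15 + 1/6·33 + 1/6·44 = 22.83
J (Bob): min(56, 3, 37, 34) = 3
K (Bob): min(49, 4, 60) = 4
G (Alice): max(57, 22.83, 3, 4) = 57
M (Bob): min(40, 12, 23) = 12
N (Bob): min(64, 44, 10) = 10
L (Alice): max(12, 10) = 12
Root (Bob): min(59, 54, 57, 12) = 12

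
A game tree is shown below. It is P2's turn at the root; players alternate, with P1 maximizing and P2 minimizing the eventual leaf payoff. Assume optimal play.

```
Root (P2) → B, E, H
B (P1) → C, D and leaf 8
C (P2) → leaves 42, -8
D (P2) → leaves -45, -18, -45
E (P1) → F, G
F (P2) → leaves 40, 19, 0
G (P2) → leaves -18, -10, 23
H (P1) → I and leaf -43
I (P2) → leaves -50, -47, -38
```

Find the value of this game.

C (P2): min(42, -8) = -8
D (P2): min(-45, -18, -45) = -45
B (P1): max(-8, -45, 8) = 8
F (P2): min(40, 19, 0) = 0
G (P2): min(-18, -10, 23) = -18
E (P1): max(0, -18) = 0
I (P2): min(-50, -47, -38) = -50
H (P1): max(-50, -43) = -43
Root (P2): min(8, 0, -43) = -43

-43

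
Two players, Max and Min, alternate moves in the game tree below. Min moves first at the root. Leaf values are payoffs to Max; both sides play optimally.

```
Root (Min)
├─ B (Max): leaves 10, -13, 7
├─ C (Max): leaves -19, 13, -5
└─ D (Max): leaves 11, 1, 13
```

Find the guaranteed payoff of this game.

B (Max): max(10, -13, 7) = 10
C (Max): max(-19, 13, -5) = 13
D (Max): max(11, 1, 13) = 13
Root (Min): min(10, 13, 13) = 10

10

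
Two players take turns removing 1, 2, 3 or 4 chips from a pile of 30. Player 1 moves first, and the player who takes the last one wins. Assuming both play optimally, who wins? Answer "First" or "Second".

Second

Mark each pile size as W (mover wins) or L (mover loses):
i:   0  1  2  3  4  5  6  7  8  9 10 11 12 13 14 15 16 17 18 19 20 21 22 23 24 25 26 27 28 29 30
     L  W  W  W  W  L  W  W  W  W  L  W  W  W  W  L  W  W  W  W  L  W  W  W  W  L  W  W  W  W  L
Position 30 is L, so the second player wins.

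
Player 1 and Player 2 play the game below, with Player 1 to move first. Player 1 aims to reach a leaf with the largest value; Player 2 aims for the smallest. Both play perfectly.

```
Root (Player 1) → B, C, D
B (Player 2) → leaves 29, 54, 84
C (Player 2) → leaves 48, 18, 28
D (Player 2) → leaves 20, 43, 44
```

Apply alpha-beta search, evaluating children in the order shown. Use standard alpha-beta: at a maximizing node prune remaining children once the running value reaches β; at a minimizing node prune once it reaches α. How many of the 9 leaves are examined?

6

B [α=-∞,β=+∞]: v=29
C [α=29,β=+∞]: v=18 after child 2 ≤ α → α-cutoff, skip 1
D [α=29,β=+∞]: v=20 after child 1 ≤ α → α-cutoff, skip 2
Root [α=-∞,β=+∞]: v=29
Leaves evaluated: 6 of 9.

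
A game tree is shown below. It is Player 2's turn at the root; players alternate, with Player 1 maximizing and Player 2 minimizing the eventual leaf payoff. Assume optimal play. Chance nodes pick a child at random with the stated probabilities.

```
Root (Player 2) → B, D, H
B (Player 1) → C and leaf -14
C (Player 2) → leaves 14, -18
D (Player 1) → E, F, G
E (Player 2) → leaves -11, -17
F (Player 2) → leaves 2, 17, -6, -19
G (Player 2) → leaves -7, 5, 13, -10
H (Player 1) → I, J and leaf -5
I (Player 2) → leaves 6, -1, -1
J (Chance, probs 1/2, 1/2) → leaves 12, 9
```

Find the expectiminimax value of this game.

C (Player 2): min(14, -18) = -18
B (Player 1): max(-18, -14) = -14
E (Player 2): min(-11, -17) = -17
F (Player 2): min(2, 17, -6, -19) = -19
G (Player 2): min(-7, 5, 13, -10) = -10
D (Player 1): max(-17, -19, -10) = -10
I (Player 2): min(6, -1, -1) = -1
J (Chance): 1/2·12 + 1/2·9 = 10.5
H (Player 1): max(-1, 10.5, -5) = 10.5
Root (Player 2): min(-14, -10, 10.5) = -14

-14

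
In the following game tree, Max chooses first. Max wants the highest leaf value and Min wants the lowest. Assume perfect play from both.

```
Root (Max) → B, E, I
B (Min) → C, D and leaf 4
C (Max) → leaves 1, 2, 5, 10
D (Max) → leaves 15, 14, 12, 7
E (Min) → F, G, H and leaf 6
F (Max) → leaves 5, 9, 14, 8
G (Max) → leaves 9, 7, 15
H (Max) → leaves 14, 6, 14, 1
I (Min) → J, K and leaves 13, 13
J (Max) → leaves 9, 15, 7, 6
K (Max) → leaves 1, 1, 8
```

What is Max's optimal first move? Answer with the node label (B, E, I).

C (Max): max(1, 2, 5, 10) = 10
D (Max): max(15, 14, 12, 7) = 15
B (Min): min(10, 15, 4) = 4
F (Max): max(5, 9, 14, 8) = 14
G (Max): max(9, 7, 15) = 15
H (Max): max(14, 6, 14, 1) = 14
E (Min): min(14, 15, 14, 6) = 6
J (Max): max(9, 15, 7, 6) = 15
K (Max): max(1, 1, 8) = 8
I (Min): min(15, 8, 13, 13) = 8
Root (Max): max(4, 6, 8) = 8
Max picks the child with the highest value: I (value 8).

I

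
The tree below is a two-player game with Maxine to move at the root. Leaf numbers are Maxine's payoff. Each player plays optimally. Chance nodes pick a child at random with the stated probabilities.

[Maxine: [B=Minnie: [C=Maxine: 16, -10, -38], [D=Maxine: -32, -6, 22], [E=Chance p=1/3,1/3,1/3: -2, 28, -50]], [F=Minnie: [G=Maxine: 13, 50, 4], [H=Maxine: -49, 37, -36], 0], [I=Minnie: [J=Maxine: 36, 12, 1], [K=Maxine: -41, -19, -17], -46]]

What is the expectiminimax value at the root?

C (Maxine): max(16, -10, -38) = 16
D (Maxine): max(-32, -6, 22) = 22
E (Chance): 1/3·-2 + 1/3·28 + 1/3·-50 = -8
B (Minnie): min(16, 22, -8) = -8
G (Maxine): max(13, 50, 4) = 50
H (Maxine): max(-49, 37, -36) = 37
F (Minnie): min(50, 37, 0) = 0
J (Maxine): max(36, 12, 1) = 36
K (Maxine): max(-41, -19, -17) = -17
I (Minnie): min(36, -17, -46) = -46
Root (Maxine): max(-8, 0, -46) = 0

0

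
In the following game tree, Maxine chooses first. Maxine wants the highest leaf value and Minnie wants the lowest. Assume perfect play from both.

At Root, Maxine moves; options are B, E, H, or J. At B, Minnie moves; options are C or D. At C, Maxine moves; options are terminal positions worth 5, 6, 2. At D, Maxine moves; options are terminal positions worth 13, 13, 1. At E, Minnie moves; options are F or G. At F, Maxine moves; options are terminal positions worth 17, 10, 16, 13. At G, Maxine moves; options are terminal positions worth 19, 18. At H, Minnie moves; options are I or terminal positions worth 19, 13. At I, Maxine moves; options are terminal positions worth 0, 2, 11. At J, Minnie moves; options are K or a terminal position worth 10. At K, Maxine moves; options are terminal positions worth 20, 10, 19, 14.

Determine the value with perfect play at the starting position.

C (Maxine): max(5, 6, 2) = 6
D (Maxine): max(13, 13, 1) = 13
B (Minnie): min(6, 13) = 6
F (Maxine): max(17, 10, 16, 13) = 17
G (Maxine): max(19, 18) = 19
E (Minnie): min(17, 19) = 17
I (Maxine): max(0, 2, 11) = 11
H (Minnie): min(11, 19, 13) = 11
K (Maxine): max(20, 10, 19, 14) = 20
J (Minnie): min(20, 10) = 10
Root (Maxine): max(6, 17, 11, 10) = 17

17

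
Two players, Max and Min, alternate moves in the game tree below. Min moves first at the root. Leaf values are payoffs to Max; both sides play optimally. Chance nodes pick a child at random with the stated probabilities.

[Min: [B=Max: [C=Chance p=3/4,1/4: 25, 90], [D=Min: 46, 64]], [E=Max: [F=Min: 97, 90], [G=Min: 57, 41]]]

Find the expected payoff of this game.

46

C (Chance): 3/4·25 + 1/4·90 = 41.25
D (Min): min(46, 64) = 46
B (Max): max(41.25, 46) = 46
F (Min): min(97, 90) = 90
G (Min): min(57, 41) = 41
E (Max): max(90, 41) = 90
Root (Min): min(46, 90) = 46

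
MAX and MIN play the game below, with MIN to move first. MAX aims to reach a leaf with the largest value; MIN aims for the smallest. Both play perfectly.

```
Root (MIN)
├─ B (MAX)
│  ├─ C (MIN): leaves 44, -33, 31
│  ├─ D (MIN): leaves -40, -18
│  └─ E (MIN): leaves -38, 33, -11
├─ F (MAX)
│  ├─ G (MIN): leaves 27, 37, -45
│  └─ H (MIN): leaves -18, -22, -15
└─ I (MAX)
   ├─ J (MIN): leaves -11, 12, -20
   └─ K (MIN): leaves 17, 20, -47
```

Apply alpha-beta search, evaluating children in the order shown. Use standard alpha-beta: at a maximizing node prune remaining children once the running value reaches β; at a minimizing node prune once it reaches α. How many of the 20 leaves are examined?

C [α=-∞,β=+∞]: v=-33
D [α=-33,β=+∞]: v=-40 after child 1 ≤ α → α-cutoff, skip 1
E [α=-33,β=+∞]: v=-38 after child 1 ≤ α → α-cutoff, skip 2
B [α=-∞,β=+∞]: v=-33
G [α=-∞,β=-33]: v=-45
H [α=-45,β=-33]: v=-22
F [α=-∞,β=-33]: v=-22
J [α=-∞,β=-33]: v=-20
I [α=-∞,β=-33]: v=-20 after child 1 ≥ β → β-cutoff, skip 1
Root [α=-∞,β=+∞]: v=-33
Leaves evaluated: 14 of 20.

14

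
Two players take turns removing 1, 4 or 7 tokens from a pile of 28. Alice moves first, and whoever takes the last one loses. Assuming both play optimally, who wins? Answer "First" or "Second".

First

W/L table (W = player to move can force a win):
i:   0  1  2  3  4  5  6  7  8  9 10 11 12 13 14 15 16 17 18 19 20 21 22 23 24 25 26 27 28
     W  L  W  L  W  W  L  W  W  L  W  L  W  W  L  W  W  L  W  L  W  W  L  W  W  L  W  L  W
Position 28 is W, so the first player wins.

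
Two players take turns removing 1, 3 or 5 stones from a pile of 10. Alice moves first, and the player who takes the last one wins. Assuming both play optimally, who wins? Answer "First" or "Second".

Second

Mark each pile size as W (mover wins) or L (mover loses):
i:   0  1  2  3  4  5  6  7  8  9 10
     L  W  L  W  L  W  L  W  L  W  L
Position 10 is L, so the second player wins.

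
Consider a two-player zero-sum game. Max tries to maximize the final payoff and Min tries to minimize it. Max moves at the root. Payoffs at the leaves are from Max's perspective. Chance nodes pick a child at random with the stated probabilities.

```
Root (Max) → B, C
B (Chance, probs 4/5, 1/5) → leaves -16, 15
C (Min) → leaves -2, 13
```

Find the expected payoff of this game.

B (Chance): 4/5·-16 + 1/5·15 = -9.8
C (Min): min(-2, 13) = -2
Root (Max): max(-9.8, -2) = -2

-2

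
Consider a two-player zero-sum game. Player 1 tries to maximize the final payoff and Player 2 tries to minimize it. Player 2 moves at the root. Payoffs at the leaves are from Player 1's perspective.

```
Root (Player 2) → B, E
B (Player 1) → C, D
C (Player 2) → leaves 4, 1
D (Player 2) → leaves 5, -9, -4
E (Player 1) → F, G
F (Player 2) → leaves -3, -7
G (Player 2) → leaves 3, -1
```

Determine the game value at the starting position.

C (Player 2): min(4, 1) = 1
D (Player 2): min(5, -9, -4) = -9
B (Player 1): max(1, -9) = 1
F (Player 2): min(-3, -7) = -7
G (Player 2): min(3, -1) = -1
E (Player 1): max(-7, -1) = -1
Root (Player 2): min(1, -1) = -1

-1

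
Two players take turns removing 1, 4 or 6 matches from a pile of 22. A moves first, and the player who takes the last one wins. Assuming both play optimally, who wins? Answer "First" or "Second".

Second

Compute winning (W) and losing (L) positions by backward induction:
i:   0  1  2  3  4  5  6  7  8  9 10 11 12 13 14 15 16 17 18 19 20 21 22
     L  W  L  W  W  L  W  L  W  W  L  W  L  W  W  L  W  L  W  W  L  W  L
Position 22 is L, so the second player wins.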